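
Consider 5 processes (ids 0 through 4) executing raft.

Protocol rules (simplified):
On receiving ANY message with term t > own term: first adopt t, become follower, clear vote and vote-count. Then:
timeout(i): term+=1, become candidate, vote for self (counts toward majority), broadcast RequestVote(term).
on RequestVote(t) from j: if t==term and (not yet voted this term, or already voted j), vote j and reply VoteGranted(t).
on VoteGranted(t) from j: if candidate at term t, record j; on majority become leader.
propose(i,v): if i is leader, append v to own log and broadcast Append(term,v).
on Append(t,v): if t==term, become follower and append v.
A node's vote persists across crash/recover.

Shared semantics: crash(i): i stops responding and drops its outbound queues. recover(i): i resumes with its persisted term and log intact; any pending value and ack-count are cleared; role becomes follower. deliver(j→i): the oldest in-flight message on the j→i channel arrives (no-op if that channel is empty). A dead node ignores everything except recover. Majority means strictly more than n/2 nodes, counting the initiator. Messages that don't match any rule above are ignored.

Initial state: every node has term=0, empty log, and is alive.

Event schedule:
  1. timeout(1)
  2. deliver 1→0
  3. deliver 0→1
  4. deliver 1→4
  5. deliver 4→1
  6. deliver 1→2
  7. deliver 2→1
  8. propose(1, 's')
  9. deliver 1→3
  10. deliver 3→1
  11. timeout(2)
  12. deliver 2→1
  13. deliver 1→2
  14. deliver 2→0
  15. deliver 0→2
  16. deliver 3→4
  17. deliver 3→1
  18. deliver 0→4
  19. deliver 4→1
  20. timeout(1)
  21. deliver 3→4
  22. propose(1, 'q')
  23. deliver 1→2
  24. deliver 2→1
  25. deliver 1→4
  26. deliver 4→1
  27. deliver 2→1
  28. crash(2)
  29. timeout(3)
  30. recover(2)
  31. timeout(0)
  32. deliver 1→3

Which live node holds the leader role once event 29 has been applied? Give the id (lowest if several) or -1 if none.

-1

after 1 — timeout(1): n1:cand/t1/[-]
after 2 — deliver 1→0: n0:foll/t1/[-]
after 3 — deliver 0→1: ·
after 4 — deliver 1→4: n4:foll/t1/[-]
after 5 — deliver 4→1: n1:lead/t1/[-]
after 6 — deliver 1→2: n2:foll/t1/[-]
after 7 — deliver 2→1: ·
after 8 — propose(1,'s'): n1:lead/t1/[s]
after 9 — deliver 1→3: n3:foll/t1/[-]
after 10 — deliver 3→1: ·
after 11 — timeout(2): n2:cand/t2/[-]
after 12 — deliver 2→1: n1:foll/t2/[s]
after 13 — deliver 1→2: ·
after 14 — deliver 2→0: n0:foll/t2/[-]
after 15 — deliver 0→2: ·
after 16 — deliver 3→4: ·
after 17 — deliver 3→1: ·
after 18 — deliver 0→4: ·
after 19 — deliver 4→1: ·
after 20 — timeout(1): n1:cand/t3/[s]
after 21 — deliver 3→4: ·
after 22 — propose(1,'q'): ·
after 23 — deliver 1→2: n2:lead/t2/[-]
after 24 — deliver 2→1: ·
after 25 — deliver 1→4: n4:foll/t1/[s]
after 26 — deliver 4→1: ·
after 27 — deliver 2→1: ·
after 28 — crash(2): n2:✗lead/t2/[-]
after 29 — timeout(3): n3:cand/t2/[-]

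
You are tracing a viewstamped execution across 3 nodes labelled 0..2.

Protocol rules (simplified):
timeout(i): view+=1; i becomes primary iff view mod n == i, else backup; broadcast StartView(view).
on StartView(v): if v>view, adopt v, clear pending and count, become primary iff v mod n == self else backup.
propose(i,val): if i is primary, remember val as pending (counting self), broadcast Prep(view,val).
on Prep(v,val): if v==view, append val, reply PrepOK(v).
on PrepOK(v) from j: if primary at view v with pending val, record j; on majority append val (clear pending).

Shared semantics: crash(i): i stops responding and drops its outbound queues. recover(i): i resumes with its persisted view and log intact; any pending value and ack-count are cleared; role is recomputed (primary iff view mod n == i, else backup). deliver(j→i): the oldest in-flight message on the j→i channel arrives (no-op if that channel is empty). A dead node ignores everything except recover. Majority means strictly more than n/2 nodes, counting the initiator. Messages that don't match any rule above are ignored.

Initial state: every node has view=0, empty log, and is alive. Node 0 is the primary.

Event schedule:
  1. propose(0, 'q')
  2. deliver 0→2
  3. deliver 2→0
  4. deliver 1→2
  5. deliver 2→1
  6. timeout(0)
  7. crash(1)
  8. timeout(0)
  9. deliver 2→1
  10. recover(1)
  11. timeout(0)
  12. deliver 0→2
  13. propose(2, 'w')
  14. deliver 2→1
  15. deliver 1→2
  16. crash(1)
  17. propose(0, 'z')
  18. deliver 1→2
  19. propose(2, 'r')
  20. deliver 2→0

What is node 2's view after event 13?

1

e1 propose(0,'q'): ·
e2 deliver 0→2: 2[back,v=0,q]
e3 deliver 2→0: 0[prim,v=0,q]
e4 deliver 1→2: ·
e5 deliver 2→1: ·
e6 timeout(0): 0[back,v=1,q]
e7 crash(1): 1[✗back,v=0,-]
e8 timeout(0): 0[back,v=2,q]
e9 deliver 2→1: ·
e10 recover(1): 1[back,v=0,-]
e11 timeout(0): 0[prim,v=3,q]
e12 deliver 0→2: 2[back,v=1,q]
e13 propose(2,'w'): ·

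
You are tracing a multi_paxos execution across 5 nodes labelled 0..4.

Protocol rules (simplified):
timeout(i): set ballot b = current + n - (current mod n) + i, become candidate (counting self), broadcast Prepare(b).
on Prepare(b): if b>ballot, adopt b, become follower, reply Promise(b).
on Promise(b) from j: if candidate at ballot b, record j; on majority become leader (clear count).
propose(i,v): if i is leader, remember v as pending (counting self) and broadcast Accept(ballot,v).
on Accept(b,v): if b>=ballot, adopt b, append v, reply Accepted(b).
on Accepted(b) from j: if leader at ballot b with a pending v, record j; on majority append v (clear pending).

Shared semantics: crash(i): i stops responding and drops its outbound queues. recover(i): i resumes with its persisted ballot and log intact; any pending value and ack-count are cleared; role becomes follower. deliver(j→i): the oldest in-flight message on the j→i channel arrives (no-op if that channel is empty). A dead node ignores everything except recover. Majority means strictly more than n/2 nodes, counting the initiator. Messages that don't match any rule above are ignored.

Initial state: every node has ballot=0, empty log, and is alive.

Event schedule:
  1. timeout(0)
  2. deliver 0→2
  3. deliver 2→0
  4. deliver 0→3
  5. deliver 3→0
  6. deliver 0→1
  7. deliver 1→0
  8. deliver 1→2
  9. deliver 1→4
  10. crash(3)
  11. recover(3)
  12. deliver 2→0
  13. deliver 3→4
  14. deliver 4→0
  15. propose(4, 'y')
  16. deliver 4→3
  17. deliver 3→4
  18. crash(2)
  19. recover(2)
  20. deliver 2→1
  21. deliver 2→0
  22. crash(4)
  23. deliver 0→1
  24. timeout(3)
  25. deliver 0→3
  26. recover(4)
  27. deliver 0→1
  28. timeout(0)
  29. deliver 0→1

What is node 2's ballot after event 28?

e1 timeout(0): 0[cand,b=5,-]
e2 deliver 0→2: 2[foll,b=5,-]
e3 deliver 2→0: ·
e4 deliver 0→3: 3[foll,b=5,-]
e5 deliver 3→0: 0[lead,b=5,-]
e6 deliver 0→1: 1[foll,b=5,-]
e7 deliver 1→0: ·
e8 deliver 1→2: ·
e9 deliver 1→4: ·
e10 crash(3): 3[✗foll,b=5,-]
e11 recover(3): 3[foll,b=5,-]
e12 deliver 2→0: ·
e13 deliver 3→4: ·
e14 deliver 4→0: ·
e15 propose(4,'y'): ·
e16 deliver 4→3: ·
e17 deliver 3→4: ·
e18 crash(2): 2[✗foll,b=5,-]
e19 recover(2): 2[foll,b=5,-]
e20 deliver 2→1: ·
e21 deliver 2→0: ·
e22 crash(4): 4[✗foll,b=0,-]
e23 deliver 0→1: ·
e24 timeout(3): 3[cand,b=13,-]
e25 deliver 0→3: ·
e26 recover(4): 4[foll,b=0,-]
e27 deliver 0→1: ·
e28 timeout(0): 0[cand,b=10,-]

5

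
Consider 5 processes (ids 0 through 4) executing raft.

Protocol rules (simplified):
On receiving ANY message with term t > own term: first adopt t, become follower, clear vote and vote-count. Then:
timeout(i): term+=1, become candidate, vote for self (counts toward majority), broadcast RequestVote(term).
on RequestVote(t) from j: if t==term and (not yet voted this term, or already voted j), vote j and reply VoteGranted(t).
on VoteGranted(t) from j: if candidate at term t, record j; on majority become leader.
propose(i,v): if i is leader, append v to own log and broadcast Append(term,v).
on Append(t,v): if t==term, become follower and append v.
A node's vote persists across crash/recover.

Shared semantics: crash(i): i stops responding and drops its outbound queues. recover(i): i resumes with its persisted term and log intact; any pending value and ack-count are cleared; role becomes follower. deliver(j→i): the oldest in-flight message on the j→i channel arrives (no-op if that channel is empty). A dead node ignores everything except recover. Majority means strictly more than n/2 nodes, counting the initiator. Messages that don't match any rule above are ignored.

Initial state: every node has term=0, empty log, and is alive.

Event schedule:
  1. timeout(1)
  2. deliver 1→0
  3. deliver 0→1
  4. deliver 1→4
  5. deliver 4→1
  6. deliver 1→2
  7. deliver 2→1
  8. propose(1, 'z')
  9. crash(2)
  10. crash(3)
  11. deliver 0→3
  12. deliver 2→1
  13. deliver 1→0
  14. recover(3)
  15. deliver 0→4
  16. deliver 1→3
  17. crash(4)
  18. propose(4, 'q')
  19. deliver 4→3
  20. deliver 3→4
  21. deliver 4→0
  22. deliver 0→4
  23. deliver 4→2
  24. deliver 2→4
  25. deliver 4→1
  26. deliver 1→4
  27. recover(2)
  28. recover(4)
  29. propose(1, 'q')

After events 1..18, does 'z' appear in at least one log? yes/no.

yes

step 1 timeout(1): 1={cand,t=1,log=-}
step 2 deliver 1→0: 0={foll,t=1,log=-}
step 3 deliver 0→1: —
step 4 deliver 1→4: 4={foll,t=1,log=-}
step 5 deliver 4→1: 1={lead,t=1,log=-}
step 6 deliver 1→2: 2={foll,t=1,log=-}
step 7 deliver 2→1: —
step 8 propose(1,'z'): 1={lead,t=1,log=z}
step 9 crash(2): 2={✗foll,t=1,log=-}
step 10 crash(3): 3={✗foll,t=0,log=-}
step 11 deliver 0→3: —
step 12 deliver 2→1: —
step 13 deliver 1→0: 0={foll,t=1,log=z}
step 14 recover(3): 3={foll,t=0,log=-}
step 15 deliver 0→4: —
step 16 deliver 1→3: 3={foll,t=1,log=-}
step 17 crash(4): 4={✗foll,t=1,log=-}
step 18 propose(4,'q'): —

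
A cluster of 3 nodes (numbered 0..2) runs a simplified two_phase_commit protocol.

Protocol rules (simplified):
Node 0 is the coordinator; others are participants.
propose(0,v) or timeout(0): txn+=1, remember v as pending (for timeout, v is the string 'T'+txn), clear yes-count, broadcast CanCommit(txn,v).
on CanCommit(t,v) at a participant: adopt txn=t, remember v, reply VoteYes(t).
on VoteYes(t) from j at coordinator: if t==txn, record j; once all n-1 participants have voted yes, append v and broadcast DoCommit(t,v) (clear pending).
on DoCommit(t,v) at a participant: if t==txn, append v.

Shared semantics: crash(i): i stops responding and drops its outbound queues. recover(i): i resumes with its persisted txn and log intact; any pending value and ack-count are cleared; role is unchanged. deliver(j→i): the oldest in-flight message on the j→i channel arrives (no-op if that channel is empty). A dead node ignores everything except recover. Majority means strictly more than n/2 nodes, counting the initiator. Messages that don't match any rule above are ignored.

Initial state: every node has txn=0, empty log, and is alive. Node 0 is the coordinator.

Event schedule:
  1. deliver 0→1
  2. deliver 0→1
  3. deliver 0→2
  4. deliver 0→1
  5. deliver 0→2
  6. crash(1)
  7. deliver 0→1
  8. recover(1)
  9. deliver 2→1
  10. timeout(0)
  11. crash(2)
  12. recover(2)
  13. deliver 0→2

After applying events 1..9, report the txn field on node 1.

after 1 — deliver 0→1: ·
after 2 — deliver 0→1: ·
after 3 — deliver 0→2: ·
after 4 — deliver 0→1: ·
after 5 — deliver 0→2: ·
after 6 — crash(1): n1:✗part/t0/[-]
after 7 — deliver 0→1: ·
after 8 — recover(1): n1:part/t0/[-]
after 9 — deliver 2→1: ·

0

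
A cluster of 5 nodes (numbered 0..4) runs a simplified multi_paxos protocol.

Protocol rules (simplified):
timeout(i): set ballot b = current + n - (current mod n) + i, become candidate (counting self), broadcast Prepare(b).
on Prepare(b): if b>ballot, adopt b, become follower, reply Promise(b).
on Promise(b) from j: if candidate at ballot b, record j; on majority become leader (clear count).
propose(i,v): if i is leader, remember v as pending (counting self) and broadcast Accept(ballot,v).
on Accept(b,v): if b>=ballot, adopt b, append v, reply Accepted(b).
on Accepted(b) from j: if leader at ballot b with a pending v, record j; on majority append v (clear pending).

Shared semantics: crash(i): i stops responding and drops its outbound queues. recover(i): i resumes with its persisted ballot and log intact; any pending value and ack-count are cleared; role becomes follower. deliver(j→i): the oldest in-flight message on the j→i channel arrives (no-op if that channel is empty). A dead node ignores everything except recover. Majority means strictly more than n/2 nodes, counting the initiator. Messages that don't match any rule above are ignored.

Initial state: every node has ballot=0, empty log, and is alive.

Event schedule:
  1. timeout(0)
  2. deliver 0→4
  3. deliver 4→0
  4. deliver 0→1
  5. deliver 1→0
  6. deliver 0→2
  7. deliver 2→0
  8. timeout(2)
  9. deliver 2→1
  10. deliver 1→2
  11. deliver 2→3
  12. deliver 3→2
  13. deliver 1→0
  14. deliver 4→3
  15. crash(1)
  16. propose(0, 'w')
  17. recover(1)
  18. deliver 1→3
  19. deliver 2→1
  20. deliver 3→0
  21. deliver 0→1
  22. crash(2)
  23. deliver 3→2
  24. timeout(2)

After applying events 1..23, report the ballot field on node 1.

12

e1 timeout(0): 0[cand,b=5,-]
e2 deliver 0→4: 4[foll,b=5,-]
e3 deliver 4→0: ·
e4 deliver 0→1: 1[foll,b=5,-]
e5 deliver 1→0: 0[lead,b=5,-]
e6 deliver 0→2: 2[foll,b=5,-]
e7 deliver 2→0: ·
e8 timeout(2): 2[cand,b=12,-]
e9 deliver 2→1: 1[foll,b=12,-]
e10 deliver 1→2: ·
e11 deliver 2→3: 3[foll,b=12,-]
e12 deliver 3→2: 2[lead,b=12,-]
e13 deliver 1→0: ·
e14 deliver 4→3: ·
e15 crash(1): 1[✗foll,b=12,-]
e16 propose(0,'w'): ·
e17 recover(1): 1[foll,b=12,-]
e18 deliver 1→3: ·
e19 deliver 2→1: ·
e20 deliver 3→0: ·
e21 deliver 0→1: ·
e22 crash(2): 2[✗lead,b=12,-]
e23 deliver 3→2: ·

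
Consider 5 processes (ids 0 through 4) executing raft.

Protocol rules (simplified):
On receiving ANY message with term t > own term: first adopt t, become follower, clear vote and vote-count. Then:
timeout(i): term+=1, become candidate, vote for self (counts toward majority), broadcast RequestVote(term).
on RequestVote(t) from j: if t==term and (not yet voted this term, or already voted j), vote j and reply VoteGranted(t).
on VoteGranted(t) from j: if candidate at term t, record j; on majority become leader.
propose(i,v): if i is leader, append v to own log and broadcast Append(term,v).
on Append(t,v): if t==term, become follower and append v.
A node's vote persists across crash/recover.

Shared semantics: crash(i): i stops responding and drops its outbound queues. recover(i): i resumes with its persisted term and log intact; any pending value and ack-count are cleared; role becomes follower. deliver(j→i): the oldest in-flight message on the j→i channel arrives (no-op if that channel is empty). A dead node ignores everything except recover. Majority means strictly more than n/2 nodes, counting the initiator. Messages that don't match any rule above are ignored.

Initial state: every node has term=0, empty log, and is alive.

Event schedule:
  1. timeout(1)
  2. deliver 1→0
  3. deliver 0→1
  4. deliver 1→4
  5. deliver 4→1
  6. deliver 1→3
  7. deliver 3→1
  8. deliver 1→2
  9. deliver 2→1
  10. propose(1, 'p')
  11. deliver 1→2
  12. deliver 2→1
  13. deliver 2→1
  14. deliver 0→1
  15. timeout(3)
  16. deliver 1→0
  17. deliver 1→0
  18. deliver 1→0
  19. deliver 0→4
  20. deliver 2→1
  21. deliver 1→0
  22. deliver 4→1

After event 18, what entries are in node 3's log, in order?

[1] timeout(1) → N1(cand t1 [-])
[2] deliver 1→0 → N0(foll t1 [-])
[3] deliver 0→1 → ∅
[4] deliver 1→4 → N4(foll t1 [-])
[5] deliver 4→1 → N1(lead t1 [-])
[6] deliver 1→3 → N3(foll t1 [-])
[7] deliver 3→1 → ∅
[8] deliver 1→2 → N2(foll t1 [-])
[9] deliver 2→1 → ∅
[10] propose(1,'p') → N1(lead t1 [p])
[11] deliver 1→2 → N2(foll t1 [p])
[12] deliver 2→1 → ∅
[13] deliver 2→1 → ∅
[14] deliver 0→1 → ∅
[15] timeout(3) → N3(cand t2 [-])
[16] deliver 1→0 → N0(foll t1 [p])
[17] deliver 1→0 → ∅
[18] deliver 1→0 → ∅

empty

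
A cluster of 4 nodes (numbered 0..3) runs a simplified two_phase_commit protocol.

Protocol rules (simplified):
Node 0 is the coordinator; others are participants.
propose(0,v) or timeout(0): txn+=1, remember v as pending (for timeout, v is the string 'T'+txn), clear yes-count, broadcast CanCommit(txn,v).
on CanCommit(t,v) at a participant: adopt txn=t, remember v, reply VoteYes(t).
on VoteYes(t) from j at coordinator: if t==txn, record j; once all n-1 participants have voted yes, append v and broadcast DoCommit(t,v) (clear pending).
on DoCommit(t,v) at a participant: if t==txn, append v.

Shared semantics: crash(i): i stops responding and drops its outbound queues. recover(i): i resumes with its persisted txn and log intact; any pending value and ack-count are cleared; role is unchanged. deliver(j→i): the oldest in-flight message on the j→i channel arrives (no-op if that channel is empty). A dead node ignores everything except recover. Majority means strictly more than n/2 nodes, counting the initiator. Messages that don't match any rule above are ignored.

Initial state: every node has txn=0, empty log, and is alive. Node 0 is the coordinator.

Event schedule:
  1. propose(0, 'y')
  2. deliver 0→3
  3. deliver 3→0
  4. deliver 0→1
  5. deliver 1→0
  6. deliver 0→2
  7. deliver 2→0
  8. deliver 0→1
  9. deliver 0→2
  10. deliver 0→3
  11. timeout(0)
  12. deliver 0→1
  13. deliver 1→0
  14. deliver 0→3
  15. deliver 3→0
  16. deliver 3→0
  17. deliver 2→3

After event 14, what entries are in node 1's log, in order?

1. propose(0,'y'):  <0:coor t1 ->
2. deliver 0→3:  <3:part t1 ->
3. deliver 3→0:  nop
4. deliver 0→1:  <1:part t1 ->
5. deliver 1→0:  nop
6. deliver 0→2:  <2:part t1 ->
7. deliver 2→0:  <0:coor t1 y>
8. deliver 0→1:  <1:part t1 y>
9. deliver 0→2:  <2:part t1 y>
10. deliver 0→3:  <3:part t1 y>
11. timeout(0):  <0:coor t2 y>
12. deliver 0→1:  <1:part t2 y>
13. deliver 1→0:  nop
14. deliver 0→3:  <3:part t2 y>

y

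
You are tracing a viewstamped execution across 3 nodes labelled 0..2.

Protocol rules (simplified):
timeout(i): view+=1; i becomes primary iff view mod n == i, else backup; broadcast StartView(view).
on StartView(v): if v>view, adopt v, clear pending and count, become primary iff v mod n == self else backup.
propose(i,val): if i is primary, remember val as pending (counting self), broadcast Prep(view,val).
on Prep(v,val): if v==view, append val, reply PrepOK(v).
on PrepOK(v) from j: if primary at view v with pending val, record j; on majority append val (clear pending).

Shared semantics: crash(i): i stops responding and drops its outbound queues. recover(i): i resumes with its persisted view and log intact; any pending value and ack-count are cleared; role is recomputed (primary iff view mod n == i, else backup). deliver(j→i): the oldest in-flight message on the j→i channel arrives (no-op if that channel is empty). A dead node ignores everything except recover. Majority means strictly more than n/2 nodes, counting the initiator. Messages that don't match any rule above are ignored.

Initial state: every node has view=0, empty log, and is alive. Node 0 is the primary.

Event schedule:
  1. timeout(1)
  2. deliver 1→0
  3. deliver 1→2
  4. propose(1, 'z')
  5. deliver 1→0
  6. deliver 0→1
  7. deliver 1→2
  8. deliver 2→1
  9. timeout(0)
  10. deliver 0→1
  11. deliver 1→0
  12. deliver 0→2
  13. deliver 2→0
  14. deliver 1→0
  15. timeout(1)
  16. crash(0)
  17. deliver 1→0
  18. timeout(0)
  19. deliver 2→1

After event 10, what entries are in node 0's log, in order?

step 1 timeout(1): 1={prim,v=1,log=-}
step 2 deliver 1→0: 0={back,v=1,log=-}
step 3 deliver 1→2: 2={back,v=1,log=-}
step 4 propose(1,'z'): —
step 5 deliver 1→0: 0={back,v=1,log=z}
step 6 deliver 0→1: 1={prim,v=1,log=z}
step 7 deliver 1→2: 2={back,v=1,log=z}
step 8 deliver 2→1: —
step 9 timeout(0): 0={back,v=2,log=z}
step 10 deliver 0→1: 1={back,v=2,log=z}

z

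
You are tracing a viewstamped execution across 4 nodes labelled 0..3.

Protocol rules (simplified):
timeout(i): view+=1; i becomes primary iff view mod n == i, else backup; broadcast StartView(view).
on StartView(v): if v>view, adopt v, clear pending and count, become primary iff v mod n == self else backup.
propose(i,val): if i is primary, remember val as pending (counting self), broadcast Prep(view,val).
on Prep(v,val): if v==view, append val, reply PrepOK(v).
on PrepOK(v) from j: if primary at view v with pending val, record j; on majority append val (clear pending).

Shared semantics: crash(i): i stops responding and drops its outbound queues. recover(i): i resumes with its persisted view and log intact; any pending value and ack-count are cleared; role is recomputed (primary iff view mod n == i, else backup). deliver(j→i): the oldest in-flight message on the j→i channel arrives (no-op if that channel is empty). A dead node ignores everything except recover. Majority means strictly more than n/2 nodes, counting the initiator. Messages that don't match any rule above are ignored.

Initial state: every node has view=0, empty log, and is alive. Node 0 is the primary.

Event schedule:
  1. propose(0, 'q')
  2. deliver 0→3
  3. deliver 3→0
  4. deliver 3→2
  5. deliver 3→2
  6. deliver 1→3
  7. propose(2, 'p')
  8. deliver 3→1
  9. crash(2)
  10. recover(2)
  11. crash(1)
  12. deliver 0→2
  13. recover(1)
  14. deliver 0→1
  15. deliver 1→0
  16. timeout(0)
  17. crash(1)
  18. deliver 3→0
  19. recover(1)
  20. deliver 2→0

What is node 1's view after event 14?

step 1 propose(0,'q'): —
step 2 deliver 0→3: 3={back,v=0,log=q}
step 3 deliver 3→0: —
step 4 deliver 3→2: —
step 5 deliver 3→2: —
step 6 deliver 1→3: —
step 7 propose(2,'p'): —
step 8 deliver 3→1: —
step 9 crash(2): 2={✗back,v=0,log=-}
step 10 recover(2): 2={back,v=0,log=-}
step 11 crash(1): 1={✗back,v=0,log=-}
step 12 deliver 0→2: 2={back,v=0,log=q}
step 13 recover(1): 1={back,v=0,log=-}
step 14 deliver 0→1: 1={back,v=0,log=q}

0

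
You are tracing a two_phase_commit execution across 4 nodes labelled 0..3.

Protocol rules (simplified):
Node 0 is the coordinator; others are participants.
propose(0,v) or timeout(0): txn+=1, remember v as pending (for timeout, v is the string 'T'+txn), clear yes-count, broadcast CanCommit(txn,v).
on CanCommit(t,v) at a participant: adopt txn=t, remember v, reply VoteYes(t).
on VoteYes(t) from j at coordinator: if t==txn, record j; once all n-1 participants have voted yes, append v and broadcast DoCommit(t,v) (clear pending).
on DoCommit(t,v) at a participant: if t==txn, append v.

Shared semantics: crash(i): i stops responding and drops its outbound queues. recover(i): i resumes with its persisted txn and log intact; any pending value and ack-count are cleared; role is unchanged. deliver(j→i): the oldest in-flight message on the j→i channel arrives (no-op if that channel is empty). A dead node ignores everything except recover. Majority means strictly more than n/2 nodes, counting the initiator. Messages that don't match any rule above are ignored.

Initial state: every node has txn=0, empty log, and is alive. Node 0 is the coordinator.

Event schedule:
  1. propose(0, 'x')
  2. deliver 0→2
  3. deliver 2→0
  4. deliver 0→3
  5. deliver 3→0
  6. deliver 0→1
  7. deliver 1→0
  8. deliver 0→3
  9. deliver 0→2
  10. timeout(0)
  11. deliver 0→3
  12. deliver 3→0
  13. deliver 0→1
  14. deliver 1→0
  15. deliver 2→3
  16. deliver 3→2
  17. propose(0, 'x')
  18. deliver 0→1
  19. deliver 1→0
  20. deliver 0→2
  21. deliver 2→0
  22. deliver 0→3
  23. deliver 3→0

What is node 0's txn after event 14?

2

[1] propose(0,'x') → N0(coor t1 [-])
[2] deliver 0→2 → N2(part t1 [-])
[3] deliver 2→0 → ∅
[4] deliver 0→3 → N3(part t1 [-])
[5] deliver 3→0 → ∅
[6] deliver 0→1 → N1(part t1 [-])
[7] deliver 1→0 → N0(coor t1 [x])
[8] deliver 0→3 → N3(part t1 [x])
[9] deliver 0→2 → N2(part t1 [x])
[10] timeout(0) → N0(coor t2 [x])
[11] deliver 0→3 → N3(part t2 [x])
[12] deliver 3→0 → ∅
[13] deliver 0→1 → N1(part t1 [x])
[14] deliver 1→0 → ∅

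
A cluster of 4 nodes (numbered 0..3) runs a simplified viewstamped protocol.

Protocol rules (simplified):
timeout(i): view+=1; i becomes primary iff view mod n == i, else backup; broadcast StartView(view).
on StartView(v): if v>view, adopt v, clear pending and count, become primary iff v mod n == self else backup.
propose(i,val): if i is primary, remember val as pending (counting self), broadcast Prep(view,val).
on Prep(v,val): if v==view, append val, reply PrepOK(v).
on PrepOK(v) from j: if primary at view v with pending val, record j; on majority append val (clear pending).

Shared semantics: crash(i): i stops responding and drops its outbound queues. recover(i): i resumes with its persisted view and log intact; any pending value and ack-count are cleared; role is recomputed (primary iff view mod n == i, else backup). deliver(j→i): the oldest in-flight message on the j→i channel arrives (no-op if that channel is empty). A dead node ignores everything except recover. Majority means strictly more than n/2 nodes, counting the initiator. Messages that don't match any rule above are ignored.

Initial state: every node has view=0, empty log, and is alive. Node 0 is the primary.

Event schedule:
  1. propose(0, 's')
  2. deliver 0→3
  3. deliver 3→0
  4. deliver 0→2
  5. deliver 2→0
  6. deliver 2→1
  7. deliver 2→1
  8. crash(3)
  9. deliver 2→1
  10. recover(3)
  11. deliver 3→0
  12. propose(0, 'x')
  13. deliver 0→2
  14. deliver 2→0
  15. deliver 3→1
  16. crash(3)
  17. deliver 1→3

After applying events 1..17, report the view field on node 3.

1. propose(0,'s'):  nop
2. deliver 0→3:  <3:back v0 s>
3. deliver 3→0:  nop
4. deliver 0→2:  <2:back v0 s>
5. deliver 2→0:  <0:prim v0 s>
6. deliver 2→1:  nop
7. deliver 2→1:  nop
8. crash(3):  <3:✗back v0 s>
9. deliver 2→1:  nop
10. recover(3):  <3:back v0 s>
11. deliver 3→0:  nop
12. propose(0,'x'):  nop
13. deliver 0→2:  <2:back v0 s,x>
14. deliver 2→0:  nop
15. deliver 3→1:  nop
16. crash(3):  <3:✗back v0 s>
17. deliver 1→3:  nop

0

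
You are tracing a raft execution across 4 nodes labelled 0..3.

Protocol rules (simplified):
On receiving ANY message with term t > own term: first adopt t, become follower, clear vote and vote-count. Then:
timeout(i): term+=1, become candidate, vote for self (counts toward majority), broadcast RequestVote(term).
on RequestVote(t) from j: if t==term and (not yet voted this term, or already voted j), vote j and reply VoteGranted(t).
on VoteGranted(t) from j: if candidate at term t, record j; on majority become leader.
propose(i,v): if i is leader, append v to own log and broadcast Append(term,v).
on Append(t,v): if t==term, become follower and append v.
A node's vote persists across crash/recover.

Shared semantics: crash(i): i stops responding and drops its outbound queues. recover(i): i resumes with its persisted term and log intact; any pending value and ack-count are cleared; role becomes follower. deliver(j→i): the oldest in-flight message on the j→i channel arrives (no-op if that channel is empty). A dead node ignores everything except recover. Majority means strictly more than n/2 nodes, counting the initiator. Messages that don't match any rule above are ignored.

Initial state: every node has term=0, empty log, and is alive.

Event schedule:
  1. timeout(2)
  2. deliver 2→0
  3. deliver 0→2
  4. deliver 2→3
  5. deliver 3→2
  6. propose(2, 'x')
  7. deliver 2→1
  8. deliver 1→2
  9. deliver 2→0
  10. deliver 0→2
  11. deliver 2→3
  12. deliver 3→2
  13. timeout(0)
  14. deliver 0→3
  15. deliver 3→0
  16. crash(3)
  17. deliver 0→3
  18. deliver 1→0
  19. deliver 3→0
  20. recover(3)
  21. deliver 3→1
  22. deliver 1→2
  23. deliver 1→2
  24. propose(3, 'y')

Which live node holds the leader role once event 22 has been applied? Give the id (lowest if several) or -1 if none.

[1] timeout(2) → N2(cand t1 [-])
[2] deliver 2→0 → N0(foll t1 [-])
[3] deliver 0→2 → ∅
[4] deliver 2→3 → N3(foll t1 [-])
[5] deliver 3→2 → N2(lead t1 [-])
[6] propose(2,'x') → N2(lead t1 [x])
[7] deliver 2→1 → N1(foll t1 [-])
[8] deliver 1→2 → ∅
[9] deliver 2→0 → N0(foll t1 [x])
[10] deliver 0→2 → ∅
[11] deliver 2→3 → N3(foll t1 [x])
[12] deliver 3→2 → ∅
[13] timeout(0) → N0(cand t2 [x])
[14] deliver 0→3 → N3(foll t2 [x])
[15] deliver 3→0 → ∅
[16] crash(3) → N3(✗foll t2 [x])
[17] deliver 0→3 → ∅
[18] deliver 1→0 → ∅
[19] deliver 3→0 → ∅
[20] recover(3) → N3(foll t2 [x])
[21] deliver 3→1 → ∅
[22] deliver 1→2 → ∅

2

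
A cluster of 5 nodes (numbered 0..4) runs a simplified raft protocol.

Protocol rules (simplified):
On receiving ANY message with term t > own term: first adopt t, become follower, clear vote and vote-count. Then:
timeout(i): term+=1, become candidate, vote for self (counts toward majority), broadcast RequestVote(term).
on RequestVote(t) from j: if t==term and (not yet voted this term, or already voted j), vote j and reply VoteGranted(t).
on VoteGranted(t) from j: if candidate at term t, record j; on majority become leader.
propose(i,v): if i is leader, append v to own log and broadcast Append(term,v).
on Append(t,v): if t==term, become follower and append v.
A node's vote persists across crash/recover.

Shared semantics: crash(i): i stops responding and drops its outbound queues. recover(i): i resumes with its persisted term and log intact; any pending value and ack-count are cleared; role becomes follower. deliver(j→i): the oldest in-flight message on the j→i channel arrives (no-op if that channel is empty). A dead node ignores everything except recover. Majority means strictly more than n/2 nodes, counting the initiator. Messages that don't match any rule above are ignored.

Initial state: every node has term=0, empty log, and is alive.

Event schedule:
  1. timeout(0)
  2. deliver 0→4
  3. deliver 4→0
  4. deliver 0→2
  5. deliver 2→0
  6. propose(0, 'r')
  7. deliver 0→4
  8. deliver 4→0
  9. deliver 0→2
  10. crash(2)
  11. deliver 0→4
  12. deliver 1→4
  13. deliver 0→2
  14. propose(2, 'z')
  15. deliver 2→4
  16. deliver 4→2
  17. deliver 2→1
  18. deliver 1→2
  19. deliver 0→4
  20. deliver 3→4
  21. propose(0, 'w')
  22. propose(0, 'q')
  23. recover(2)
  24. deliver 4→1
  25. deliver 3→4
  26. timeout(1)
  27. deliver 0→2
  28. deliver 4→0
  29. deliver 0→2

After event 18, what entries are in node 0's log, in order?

r

after 1 — timeout(0): n0:cand/t1/[-]
after 2 — deliver 0→4: n4:foll/t1/[-]
after 3 — deliver 4→0: ·
after 4 — deliver 0→2: n2:foll/t1/[-]
after 5 — deliver 2→0: n0:lead/t1/[-]
after 6 — propose(0,'r'): n0:lead/t1/[r]
after 7 — deliver 0→4: n4:foll/t1/[r]
after 8 — deliver 4→0: ·
after 9 — deliver 0→2: n2:foll/t1/[r]
after 10 — crash(2): n2:✗foll/t1/[r]
after 11 — deliver 0→4: ·
after 12 — deliver 1→4: ·
after 13 — deliver 0→2: ·
after 14 — propose(2,'z'): ·
after 15 — deliver 2→4: ·
after 16 — deliver 4→2: ·
after 17 — deliver 2→1: ·
after 18 — deliver 1→2: ·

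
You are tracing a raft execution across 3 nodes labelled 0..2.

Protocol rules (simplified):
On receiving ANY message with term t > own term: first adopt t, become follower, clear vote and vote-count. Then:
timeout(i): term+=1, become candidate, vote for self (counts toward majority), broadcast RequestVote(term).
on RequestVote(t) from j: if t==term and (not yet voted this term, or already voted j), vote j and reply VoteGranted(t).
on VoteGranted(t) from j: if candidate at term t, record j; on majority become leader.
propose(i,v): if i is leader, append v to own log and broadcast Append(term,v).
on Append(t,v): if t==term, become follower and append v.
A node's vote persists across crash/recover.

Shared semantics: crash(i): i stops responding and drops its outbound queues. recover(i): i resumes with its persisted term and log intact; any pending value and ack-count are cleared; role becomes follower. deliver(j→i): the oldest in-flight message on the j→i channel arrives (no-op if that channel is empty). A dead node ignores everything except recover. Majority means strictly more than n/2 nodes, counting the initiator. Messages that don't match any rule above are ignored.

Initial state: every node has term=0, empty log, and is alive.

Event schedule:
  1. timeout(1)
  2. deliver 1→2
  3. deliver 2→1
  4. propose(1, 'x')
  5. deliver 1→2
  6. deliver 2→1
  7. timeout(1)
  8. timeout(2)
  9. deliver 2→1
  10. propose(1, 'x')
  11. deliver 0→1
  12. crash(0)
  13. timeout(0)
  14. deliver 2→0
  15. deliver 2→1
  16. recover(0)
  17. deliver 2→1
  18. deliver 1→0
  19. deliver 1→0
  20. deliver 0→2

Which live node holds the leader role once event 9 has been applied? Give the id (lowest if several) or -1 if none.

step 1 timeout(1): 1={cand,t=1,log=-}
step 2 deliver 1→2: 2={foll,t=1,log=-}
step 3 deliver 2→1: 1={lead,t=1,log=-}
step 4 propose(1,'x'): 1={lead,t=1,log=x}
step 5 deliver 1→2: 2={foll,t=1,log=x}
step 6 deliver 2→1: —
step 7 timeout(1): 1={cand,t=2,log=x}
step 8 timeout(2): 2={cand,t=2,log=x}
step 9 deliver 2→1: —

-1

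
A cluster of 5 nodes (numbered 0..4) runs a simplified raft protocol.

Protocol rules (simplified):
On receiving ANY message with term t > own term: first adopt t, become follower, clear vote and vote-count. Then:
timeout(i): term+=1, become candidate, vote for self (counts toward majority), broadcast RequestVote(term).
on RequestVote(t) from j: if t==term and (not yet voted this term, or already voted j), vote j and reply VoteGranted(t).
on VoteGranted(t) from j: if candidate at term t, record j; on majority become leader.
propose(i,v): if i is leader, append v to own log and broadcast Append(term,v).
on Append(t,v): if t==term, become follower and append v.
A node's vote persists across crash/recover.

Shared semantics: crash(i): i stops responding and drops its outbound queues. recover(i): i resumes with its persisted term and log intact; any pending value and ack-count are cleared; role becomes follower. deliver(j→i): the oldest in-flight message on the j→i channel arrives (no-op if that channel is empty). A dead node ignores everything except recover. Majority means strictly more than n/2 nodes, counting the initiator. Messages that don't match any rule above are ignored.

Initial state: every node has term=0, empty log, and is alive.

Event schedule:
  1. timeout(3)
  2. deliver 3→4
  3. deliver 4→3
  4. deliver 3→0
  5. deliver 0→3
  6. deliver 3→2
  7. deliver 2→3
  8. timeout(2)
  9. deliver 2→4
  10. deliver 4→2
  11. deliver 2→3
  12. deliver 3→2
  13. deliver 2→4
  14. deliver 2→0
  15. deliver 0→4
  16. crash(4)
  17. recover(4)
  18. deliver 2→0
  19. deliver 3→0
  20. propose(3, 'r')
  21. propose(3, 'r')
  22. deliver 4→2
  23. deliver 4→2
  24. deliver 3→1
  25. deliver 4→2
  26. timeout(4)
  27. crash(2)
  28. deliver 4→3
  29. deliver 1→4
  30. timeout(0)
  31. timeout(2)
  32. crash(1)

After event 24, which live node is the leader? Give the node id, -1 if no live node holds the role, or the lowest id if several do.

e1 timeout(3): 3[cand,t=1,-]
e2 deliver 3→4: 4[foll,t=1,-]
e3 deliver 4→3: ·
e4 deliver 3→0: 0[foll,t=1,-]
e5 deliver 0→3: 3[lead,t=1,-]
e6 deliver 3→2: 2[foll,t=1,-]
e7 deliver 2→3: ·
e8 timeout(2): 2[cand,t=2,-]
e9 deliver 2→4: 4[foll,t=2,-]
e10 deliver 4→2: ·
e11 deliver 2→3: 3[foll,t=2,-]
e12 deliver 3→2: 2[lead,t=2,-]
e13 deliver 2→4: ·
e14 deliver 2→0: 0[foll,t=2,-]
e15 deliver 0→4: ·
e16 crash(4): 4[✗foll,t=2,-]
e17 recover(4): 4[foll,t=2,-]
e18 deliver 2→0: ·
e19 deliver 3→0: ·
e20 propose(3,'r'): ·
e21 propose(3,'r'): ·
e22 deliver 4→2: ·
e23 deliver 4→2: ·
e24 deliver 3→1: 1[foll,t=1,-]

2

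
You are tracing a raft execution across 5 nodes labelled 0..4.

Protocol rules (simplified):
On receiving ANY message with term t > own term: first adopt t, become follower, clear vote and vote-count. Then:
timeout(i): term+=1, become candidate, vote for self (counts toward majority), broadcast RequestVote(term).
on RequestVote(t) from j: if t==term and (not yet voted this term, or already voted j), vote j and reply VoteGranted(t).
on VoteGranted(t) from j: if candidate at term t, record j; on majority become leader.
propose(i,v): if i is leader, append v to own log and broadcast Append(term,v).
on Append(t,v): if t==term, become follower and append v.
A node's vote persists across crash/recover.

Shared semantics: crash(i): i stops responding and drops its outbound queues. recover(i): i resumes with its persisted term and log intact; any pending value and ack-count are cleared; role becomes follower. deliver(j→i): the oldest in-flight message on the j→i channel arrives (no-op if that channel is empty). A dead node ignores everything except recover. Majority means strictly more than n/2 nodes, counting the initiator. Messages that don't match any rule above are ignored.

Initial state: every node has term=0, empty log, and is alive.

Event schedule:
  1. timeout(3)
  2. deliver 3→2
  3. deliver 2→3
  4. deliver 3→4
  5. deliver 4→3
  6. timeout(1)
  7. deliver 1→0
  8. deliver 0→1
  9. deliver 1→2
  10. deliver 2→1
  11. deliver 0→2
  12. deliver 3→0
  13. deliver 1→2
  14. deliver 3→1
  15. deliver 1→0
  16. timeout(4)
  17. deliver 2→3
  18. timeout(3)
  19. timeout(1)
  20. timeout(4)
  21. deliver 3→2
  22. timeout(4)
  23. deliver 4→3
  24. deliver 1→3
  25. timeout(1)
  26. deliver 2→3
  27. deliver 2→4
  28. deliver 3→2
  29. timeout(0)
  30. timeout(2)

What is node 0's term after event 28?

1. timeout(3):  <3:cand t1 ->
2. deliver 3→2:  <2:foll t1 ->
3. deliver 2→3:  nop
4. deliver 3→4:  <4:foll t1 ->
5. deliver 4→3:  <3:lead t1 ->
6. timeout(1):  <1:cand t1 ->
7. deliver 1→0:  <0:foll t1 ->
8. deliver 0→1:  nop
9. deliver 1→2:  nop
10. deliver 2→1:  nop
11. deliver 0→2:  nop
12. deliver 3→0:  nop
13. deliver 1→2:  nop
14. deliver 3→1:  nop
15. deliver 1→0:  nop
16. timeout(4):  <4:cand t2 ->
17. deliver 2→3:  nop
18. timeout(3):  <3:cand t2 ->
19. timeout(1):  <1:cand t2 ->
20. timeout(4):  <4:cand t3 ->
21. deliver 3→2:  <2:foll t2 ->
22. timeout(4):  <4:cand t4 ->
23. deliver 4→3:  nop
24. deliver 1→3:  nop
25. timeout(1):  <1:cand t3 ->
26. deliver 2→3:  nop
27. deliver 2→4:  nop
28. deliver 3→2:  nop

1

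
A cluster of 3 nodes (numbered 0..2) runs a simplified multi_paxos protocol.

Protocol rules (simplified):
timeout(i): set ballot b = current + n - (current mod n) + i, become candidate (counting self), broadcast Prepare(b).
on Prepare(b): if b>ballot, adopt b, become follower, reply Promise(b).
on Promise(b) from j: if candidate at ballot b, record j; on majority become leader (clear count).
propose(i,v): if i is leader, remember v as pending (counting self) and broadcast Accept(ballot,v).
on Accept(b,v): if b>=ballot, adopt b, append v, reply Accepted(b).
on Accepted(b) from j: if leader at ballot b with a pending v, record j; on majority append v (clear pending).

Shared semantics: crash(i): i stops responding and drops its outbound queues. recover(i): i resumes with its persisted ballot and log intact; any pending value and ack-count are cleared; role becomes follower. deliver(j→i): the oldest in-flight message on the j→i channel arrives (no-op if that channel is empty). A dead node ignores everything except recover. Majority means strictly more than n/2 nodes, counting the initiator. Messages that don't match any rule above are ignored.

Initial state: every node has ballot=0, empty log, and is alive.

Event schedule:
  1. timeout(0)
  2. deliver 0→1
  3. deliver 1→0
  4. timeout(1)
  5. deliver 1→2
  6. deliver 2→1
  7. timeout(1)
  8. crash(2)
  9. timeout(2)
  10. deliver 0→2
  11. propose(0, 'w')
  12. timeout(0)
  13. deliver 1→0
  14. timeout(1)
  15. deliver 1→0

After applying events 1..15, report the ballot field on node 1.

step 1 timeout(0): 0={cand,b=3,log=-}
step 2 deliver 0→1: 1={foll,b=3,log=-}
step 3 deliver 1→0: 0={lead,b=3,log=-}
step 4 timeout(1): 1={cand,b=7,log=-}
step 5 deliver 1→2: 2={foll,b=7,log=-}
step 6 deliver 2→1: 1={lead,b=7,log=-}
step 7 timeout(1): 1={cand,b=10,log=-}
step 8 crash(2): 2={✗foll,b=7,log=-}
step 9 timeout(2): —
step 10 deliver 0→2: —
step 11 propose(0,'w'): —
step 12 timeout(0): 0={cand,b=6,log=-}
step 13 deliver 1→0: 0={foll,b=7,log=-}
step 14 timeout(1): 1={cand,b=13,log=-}
step 15 deliver 1→0: 0={foll,b=10,log=-}

13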